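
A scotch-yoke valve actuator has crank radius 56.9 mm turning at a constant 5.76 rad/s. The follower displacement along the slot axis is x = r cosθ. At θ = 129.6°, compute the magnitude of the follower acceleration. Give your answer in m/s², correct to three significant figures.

1.20

ω = 5.76 rad/s
x = r cosθ ⇒ ẍ = −rω² cosθ (ω constant).
|a| = rω²|cosθ| = 0.0569·(5.76)²·|cos 129.6°| = 1.2033 m/s².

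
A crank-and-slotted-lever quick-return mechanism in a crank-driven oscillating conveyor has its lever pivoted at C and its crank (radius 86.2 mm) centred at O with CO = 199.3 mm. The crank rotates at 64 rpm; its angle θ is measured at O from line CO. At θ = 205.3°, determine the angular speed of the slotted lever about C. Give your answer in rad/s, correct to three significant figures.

ω = 6.702 rad/s (from 64 rpm).
Crank pin A relative to C: A = (d + r cosθ, r sinθ); lever angle φ = atan2(r sinθ, d + r cosθ).
Differentiating tanφ: φ̇ = rω(d cosθ + r)/(d² + r² + 2dr cosθ).
d² + r² + 2dr cosθ = |CA|² = 0.0160873 m²;  d cosθ + r = -0.093984 m.
|ω_lever| = |0.0862·6.702·-0.093984| / 0.0160873 = 3.3751 rad/s.

3.38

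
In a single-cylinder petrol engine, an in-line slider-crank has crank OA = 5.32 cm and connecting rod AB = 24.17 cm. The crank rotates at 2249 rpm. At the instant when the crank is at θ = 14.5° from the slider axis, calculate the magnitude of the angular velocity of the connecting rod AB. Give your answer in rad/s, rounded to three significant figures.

ω = 235.5 rad/s (converted from 2249 rpm).
The rod makes angle φ with the slider axis where L sinφ = r sinθ; differentiating, L cosφ·φ̇ = r ω cosθ.
L cosφ = √(L² − r² sin²θ) = 0.24133 m.
|ω_rod| = r ω |cosθ| / √(L² − r² sin²θ) = 0.0532·235.5·0.96815/0.24133 = 50.264 rad/s.

50.3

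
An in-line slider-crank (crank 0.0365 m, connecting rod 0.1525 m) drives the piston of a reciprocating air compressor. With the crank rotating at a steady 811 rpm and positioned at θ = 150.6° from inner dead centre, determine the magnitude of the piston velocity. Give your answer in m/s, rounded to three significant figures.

1.20

ω = 2π·811/60 = 84.93 rad/s
For an in-line slider-crank, x = r cosθ + √(L² − r² sin²θ), so v = −rω sinθ·[1 + r cosθ/√(L² − r² sin²θ)].
With r = 0.0365 m, L = 0.1525 m, θ = 150.6°: √(L² − r² sin²θ) = 0.15144 m.
v = −0.0365·84.93·0.49090·[1 + 0.0365·-0.87121/0.15144] = -1.2022 m/s.
|v| = 1.2022 m/s.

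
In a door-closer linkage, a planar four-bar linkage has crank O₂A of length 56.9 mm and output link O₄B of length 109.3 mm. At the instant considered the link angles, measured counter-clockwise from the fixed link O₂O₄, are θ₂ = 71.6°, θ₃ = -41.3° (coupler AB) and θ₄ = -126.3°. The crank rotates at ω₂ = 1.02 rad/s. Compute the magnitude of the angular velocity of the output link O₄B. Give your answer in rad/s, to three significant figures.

ω₂ = 1.02 rad/s
Differentiating the loop-closure r₂e^{iθ₂}+r₃e^{iθ₃}=r₁+r₄e^{iθ₄} gives r₂ω₂e^{iθ₂}+r₃ω₃e^{iθ₃}=r₄ω₄e^{iθ₄}.
Eliminating the other unknown: ω₄ = r₂ω₂ sin(θ₂−θ₃) / [r₄ sin(θ₄−θ₃)].
Numerator sine = +0.92119; denominator sine = -0.99619.
Result = 0.0569·1.02·(+0.92119) / (0.1093·(-0.99619)) = -0.49102 rad/s; magnitude 0.49102 rad/s.

0.491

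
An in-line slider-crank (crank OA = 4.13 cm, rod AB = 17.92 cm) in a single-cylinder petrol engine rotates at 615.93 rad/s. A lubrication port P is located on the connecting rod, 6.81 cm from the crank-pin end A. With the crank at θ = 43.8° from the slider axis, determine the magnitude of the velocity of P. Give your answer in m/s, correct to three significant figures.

21.9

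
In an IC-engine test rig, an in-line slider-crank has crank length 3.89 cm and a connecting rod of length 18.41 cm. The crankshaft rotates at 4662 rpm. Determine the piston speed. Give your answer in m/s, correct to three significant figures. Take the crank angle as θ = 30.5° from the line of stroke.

ω = 2π·4662/60 = 488.2 rad/s
For an in-line slider-crank, x = r cosθ + √(L² − r² sin²θ), so v = −rω sinθ·[1 + r cosθ/√(L² − r² sin²θ)].
With r = 0.0389 m, L = 0.1841 m, θ = 30.5°: √(L² − r² sin²θ) = 0.18304 m.
v = −0.0389·488.2·0.50754·[1 + 0.0389·0.86163/0.18304] = -11.404 m/s.
|v| = 11.404 m/s.

11.4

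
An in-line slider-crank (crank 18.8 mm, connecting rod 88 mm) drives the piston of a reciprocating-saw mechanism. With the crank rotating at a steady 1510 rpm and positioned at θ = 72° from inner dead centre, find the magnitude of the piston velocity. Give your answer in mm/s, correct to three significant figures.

ω = 2π·1510/60 = 158.1 rad/s
For an in-line slider-crank, x = r cosθ + √(L² − r² sin²θ), so v = −rω sinθ·[1 + r cosθ/√(L² − r² sin²θ)].
With r = 0.0188 m, L = 0.088 m, θ = 72°: √(L² − r² sin²θ) = 0.086164 m.
v = −0.0188·158.1·0.95106·[1 + 0.0188·0.30902/0.086164] = -3.0179 m/s.
|v| = 3.0179 m/s = 3017.9 mm/s.

3020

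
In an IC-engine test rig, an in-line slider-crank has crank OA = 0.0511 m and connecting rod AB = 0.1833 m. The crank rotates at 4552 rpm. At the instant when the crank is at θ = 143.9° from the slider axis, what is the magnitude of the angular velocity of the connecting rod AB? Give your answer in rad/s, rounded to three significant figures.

109

ω = 476.7 rad/s (converted from 4552 rpm).
The rod makes angle φ with the slider axis where L sinφ = r sinθ; differentiating, L cosφ·φ̇ = r ω cosθ.
L cosφ = √(L² − r² sin²θ) = 0.18081 m.
|ω_rod| = r ω |cosθ| / √(L² − r² sin²θ) = 0.0511·476.7·0.80799/0.18081 = 108.85 rad/s.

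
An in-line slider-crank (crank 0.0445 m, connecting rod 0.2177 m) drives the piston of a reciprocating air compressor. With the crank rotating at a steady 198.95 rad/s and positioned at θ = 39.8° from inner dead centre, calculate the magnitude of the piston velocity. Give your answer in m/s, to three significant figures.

6.56

ω = 198.9 rad/s
For an in-line slider-crank, x = r cosθ + √(L² − r² sin²θ), so v = −rω sinθ·[1 + r cosθ/√(L² − r² sin²θ)].
With r = 0.0445 m, L = 0.2177 m, θ = 39.8°: √(L² − r² sin²θ) = 0.21583 m.
v = −0.0445·198.9·0.64011·[1 + 0.0445·0.76828/0.21583] = -6.5648 m/s.
|v| = 6.5648 m/s.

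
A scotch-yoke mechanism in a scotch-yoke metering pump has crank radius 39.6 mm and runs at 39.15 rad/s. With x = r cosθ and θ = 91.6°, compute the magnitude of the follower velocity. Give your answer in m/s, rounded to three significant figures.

1.55

ω = 39.15 rad/s
x = r cosθ ⇒ ẋ = −rω sinθ.
|v| = rω|sinθ| = 0.0396·39.15·|sin 91.6°| = 1.5497 m/s.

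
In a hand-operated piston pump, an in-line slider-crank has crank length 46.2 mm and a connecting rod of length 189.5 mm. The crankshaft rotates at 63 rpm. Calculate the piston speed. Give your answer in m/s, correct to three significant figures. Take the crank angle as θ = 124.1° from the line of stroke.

0.217

ω = 2π·63/60 = 6.597 rad/s
For an in-line slider-crank, x = r cosθ + √(L² − r² sin²θ), so v = −rω sinθ·[1 + r cosθ/√(L² − r² sin²θ)].
With r = 0.0462 m, L = 0.1895 m, θ = 124.1°: √(L² − r² sin²θ) = 0.1856 m.
v = −0.0462·6.597·0.82806·[1 + 0.0462·-0.56064/0.1856] = -0.21717 m/s.
|v| = 0.21717 m/s.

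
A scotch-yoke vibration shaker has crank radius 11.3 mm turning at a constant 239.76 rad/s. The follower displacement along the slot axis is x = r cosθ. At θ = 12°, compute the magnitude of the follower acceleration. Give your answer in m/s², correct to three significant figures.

ω = 239.8 rad/s
x = r cosθ ⇒ ẍ = −rω² cosθ (ω constant).
|a| = rω²|cosθ| = 0.0113·(239.8)²·|cos 12°| = 635.38 m/s².

635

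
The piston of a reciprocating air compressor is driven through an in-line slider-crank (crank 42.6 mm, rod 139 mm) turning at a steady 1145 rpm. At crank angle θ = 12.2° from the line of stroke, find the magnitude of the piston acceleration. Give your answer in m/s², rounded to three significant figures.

771

ω = 2π·1145/60 = 119.9 rad/s
x(θ) = r cosθ + √(L² − r² sin²θ); with ω constant, a = ω²·d²x/dθ².
d²x/dθ² = −r cosθ − r²(cos2θ)/√u − r⁴ sin²2θ/(4u^{3/2}),  u = L² − r² sin²θ = 0.01924 m².
Substituting r = 0.0426 m, L = 0.139 m, θ = 12.2°: d²x/dθ² = -0.053605 m.
a = ω²·d²x/dθ² = (119.9)²·(-0.053605) = -770.68 m/s²;  |a| = 770.68 m/s².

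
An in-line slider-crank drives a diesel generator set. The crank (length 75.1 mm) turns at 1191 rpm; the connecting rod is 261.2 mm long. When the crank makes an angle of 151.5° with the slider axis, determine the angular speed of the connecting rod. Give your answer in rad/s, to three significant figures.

31.8

ω = 124.7 rad/s (converted from 1191 rpm).
The rod makes angle φ with the slider axis where L sinφ = r sinθ; differentiating, L cosφ·φ̇ = r ω cosθ.
L cosφ = √(L² − r² sin²θ) = 0.25873 m.
|ω_rod| = r ω |cosθ| / √(L² − r² sin²θ) = 0.0751·124.7·0.87882/0.25873 = 31.815 rad/s.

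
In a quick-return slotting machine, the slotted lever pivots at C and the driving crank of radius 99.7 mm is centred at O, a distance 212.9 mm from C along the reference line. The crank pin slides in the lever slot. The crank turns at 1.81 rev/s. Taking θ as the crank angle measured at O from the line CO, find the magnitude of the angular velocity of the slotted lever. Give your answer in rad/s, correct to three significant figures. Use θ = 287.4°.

2.73

ω = 11.37 rad/s (from 1.81 rev/s).
Crank pin A relative to C: A = (d + r cosθ, r sinθ); lever angle φ = atan2(r sinθ, d + r cosθ).
Differentiating tanφ: φ̇ = rω(d cosθ + r)/(d² + r² + 2dr cosθ).
d² + r² + 2dr cosθ = |CA|² = 0.0679615 m²;  d cosθ + r = +0.16337 m.
|ω_lever| = |0.0997·11.37·+0.16337| / 0.0679615 = 2.7255 rad/s.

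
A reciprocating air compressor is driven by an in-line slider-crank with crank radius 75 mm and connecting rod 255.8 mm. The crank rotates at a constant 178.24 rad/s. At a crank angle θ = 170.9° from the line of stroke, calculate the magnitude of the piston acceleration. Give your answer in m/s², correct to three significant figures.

1690

ω = 178.2 rad/s
x(θ) = r cosθ + √(L² − r² sin²θ); with ω constant, a = ω²·d²x/dθ².
d²x/dθ² = −r cosθ − r²(cos2θ)/√u − r⁴ sin²2θ/(4u^{3/2}),  u = L² − r² sin²θ = 0.0652929 m².
Substituting r = 0.075 m, L = 0.2558 m, θ = 170.9°: d²x/dθ² = +0.053098 m.
a = ω²·d²x/dθ² = (178.2)²·(+0.053098) = +1686.9 m/s²;  |a| = 1686.9 m/s².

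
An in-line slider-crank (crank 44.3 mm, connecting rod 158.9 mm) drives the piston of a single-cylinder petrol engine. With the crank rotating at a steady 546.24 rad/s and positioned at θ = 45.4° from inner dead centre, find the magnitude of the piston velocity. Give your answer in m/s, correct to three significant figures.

20.7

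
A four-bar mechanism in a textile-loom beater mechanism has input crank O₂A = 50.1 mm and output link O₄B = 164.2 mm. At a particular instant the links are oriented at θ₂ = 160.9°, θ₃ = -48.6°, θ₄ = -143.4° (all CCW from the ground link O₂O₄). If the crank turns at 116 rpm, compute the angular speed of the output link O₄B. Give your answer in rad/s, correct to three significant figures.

1.83

ω₂ = 12.15 rad/s (from 116 rpm).
Differentiating the loop-closure r₂e^{iθ₂}+r₃e^{iθ₃}=r₁+r₄e^{iθ₄} gives r₂ω₂e^{iθ₂}+r₃ω₃e^{iθ₃}=r₄ω₄e^{iθ₄}.
Eliminating the other unknown: ω₄ = r₂ω₂ sin(θ₂−θ₃) / [r₄ sin(θ₄−θ₃)].
Numerator sine = -0.49242; denominator sine = -0.99649.
Result = 0.0501·12.15·(-0.49242) / (0.1642·(-0.99649)) = +1.8315 rad/s; magnitude 1.8315 rad/s.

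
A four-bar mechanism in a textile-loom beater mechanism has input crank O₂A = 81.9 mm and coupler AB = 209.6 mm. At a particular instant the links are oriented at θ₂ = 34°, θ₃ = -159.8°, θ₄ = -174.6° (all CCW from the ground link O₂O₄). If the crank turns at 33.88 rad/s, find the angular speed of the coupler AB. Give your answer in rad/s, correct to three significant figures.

24.8

ω₂ = 33.88 rad/s
Differentiating the loop-closure r₂e^{iθ₂}+r₃e^{iθ₃}=r₁+r₄e^{iθ₄} gives r₂ω₂e^{iθ₂}+r₃ω₃e^{iθ₃}=r₄ω₄e^{iθ₄}.
Eliminating the other unknown: ω₃ = r₂ω₂ sin(θ₄−θ₂) / [r₃ sin(θ₃−θ₄)].
Numerator sine = +0.47869; denominator sine = +0.25545.
Result = 0.0819·33.88·(+0.47869) / (0.2096·(+0.25545)) = +24.808 rad/s; magnitude 24.808 rad/s.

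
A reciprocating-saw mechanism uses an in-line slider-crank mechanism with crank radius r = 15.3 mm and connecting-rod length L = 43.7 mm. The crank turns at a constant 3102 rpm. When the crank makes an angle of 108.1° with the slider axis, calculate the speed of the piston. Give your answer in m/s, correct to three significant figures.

4.18

ω = 2π·3102/60 = 324.8 rad/s
For an in-line slider-crank, x = r cosθ + √(L² − r² sin²θ), so v = −rω sinθ·[1 + r cosθ/√(L² − r² sin²θ)].
With r = 0.0153 m, L = 0.0437 m, θ = 108.1°: √(L² − r² sin²θ) = 0.041209 m.
v = −0.0153·324.8·0.95052·[1 + 0.0153·-0.31068/0.041209] = -4.1792 m/s.
|v| = 4.1792 m/s.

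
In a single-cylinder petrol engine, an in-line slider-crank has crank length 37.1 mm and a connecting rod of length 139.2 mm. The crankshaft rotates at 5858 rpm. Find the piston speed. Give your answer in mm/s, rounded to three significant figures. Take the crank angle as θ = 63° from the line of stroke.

22800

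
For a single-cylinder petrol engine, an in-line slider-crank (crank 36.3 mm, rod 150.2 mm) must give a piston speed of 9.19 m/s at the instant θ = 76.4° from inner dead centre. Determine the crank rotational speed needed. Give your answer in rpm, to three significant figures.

For an in-line slider-crank, |v_piston| = rω|sinθ|·[1 + r cosθ/√(L² − r² sin²θ)].
With r = 0.0363 m, L = 0.1502 m, θ = 76.4°: the bracketed kinematic factor |dx/dθ| = 0.037345 m.
ω = v/|dx/dθ| = 9.19/0.037345 = 246.08 rad/s.
N = 60ω/(2π) = 2349.9 rpm.

2350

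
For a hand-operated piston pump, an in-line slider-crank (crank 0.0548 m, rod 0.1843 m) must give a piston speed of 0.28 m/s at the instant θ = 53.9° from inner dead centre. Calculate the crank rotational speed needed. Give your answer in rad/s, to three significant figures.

For an in-line slider-crank, |v_piston| = rω|sinθ|·[1 + r cosθ/√(L² − r² sin²θ)].
With r = 0.0548 m, L = 0.1843 m, θ = 53.9°: the bracketed kinematic factor |dx/dθ| = 0.052269 m.
ω = v/|dx/dθ| = 0.28/0.052269 = 5.3569 rad/s.

5.36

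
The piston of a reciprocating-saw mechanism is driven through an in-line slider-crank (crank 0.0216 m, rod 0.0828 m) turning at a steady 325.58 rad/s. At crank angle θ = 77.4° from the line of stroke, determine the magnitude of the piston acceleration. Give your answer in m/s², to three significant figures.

57.4

ω = 325.6 rad/s
x(θ) = r cosθ + √(L² − r² sin²θ); with ω constant, a = ω²·d²x/dθ².
d²x/dθ² = −r cosθ − r²(cos2θ)/√u − r⁴ sin²2θ/(4u^{3/2}),  u = L² − r² sin²θ = 0.00641148 m².
Substituting r = 0.0216 m, L = 0.0828 m, θ = 77.4°: d²x/dθ² = +0.00054111 m.
a = ω²·d²x/dθ² = (325.6)²·(+0.00054111) = +57.359 m/s²;  |a| = 57.359 m/s².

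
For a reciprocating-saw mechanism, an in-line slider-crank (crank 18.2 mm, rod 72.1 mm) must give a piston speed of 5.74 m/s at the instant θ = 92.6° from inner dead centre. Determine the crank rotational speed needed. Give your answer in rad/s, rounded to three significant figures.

319

For an in-line slider-crank, |v_piston| = rω|sinθ|·[1 + r cosθ/√(L² − r² sin²θ)].
With r = 0.0182 m, L = 0.0721 m, θ = 92.6°: the bracketed kinematic factor |dx/dθ| = 0.017966 m.
ω = v/|dx/dθ| = 5.74/0.017966 = 319.49 rad/s.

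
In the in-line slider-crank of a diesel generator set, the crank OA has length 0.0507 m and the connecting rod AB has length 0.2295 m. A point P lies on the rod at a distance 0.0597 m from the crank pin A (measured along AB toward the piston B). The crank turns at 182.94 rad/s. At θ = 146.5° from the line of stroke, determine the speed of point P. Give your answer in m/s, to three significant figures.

7.52

ω = 182.9 rad/s.  Crank-pin speed |V_A| = rω = 9.2751 m/s, perpendicular to OA.
Rod angle: sinφ = −(r/L) sinθ ⇒ φ = -7.004°; ω_rod = −rω cosθ/√(L²−r²sin²θ) = +33.954 rad/s.
V_P = V_A + ω_rod × AP, with AP = 0.0597 m along the rod.
Components: V_Px = −rω sinθ − a·ω_rod·sinφ = -4.8721 m/s;  V_Py = rω cosθ + a·ω_rod·cosφ = -5.7224 m/s.
|V_P| = √(V_Px² + V_Py²) = 7.5155 m/s.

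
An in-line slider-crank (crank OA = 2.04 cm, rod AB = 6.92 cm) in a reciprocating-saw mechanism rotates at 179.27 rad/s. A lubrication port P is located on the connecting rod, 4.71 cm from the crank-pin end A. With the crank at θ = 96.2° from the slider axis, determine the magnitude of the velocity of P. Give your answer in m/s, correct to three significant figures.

3.56

ω = 179.3 rad/s.  Crank-pin speed |V_A| = rω = 3.6571 m/s, perpendicular to OA.
Rod angle: sinφ = −(r/L) sinθ ⇒ φ = -17.042°; ω_rod = −rω cosθ/√(L²−r²sin²θ) = +5.9697 rad/s.
V_P = V_A + ω_rod × AP, with AP = 0.0471 m along the rod.
Components: V_Px = −rω sinθ − a·ω_rod·sinφ = -3.5533 m/s;  V_Py = rω cosθ + a·ω_rod·cosφ = -0.12614 m/s.
|V_P| = √(V_Px² + V_Py²) = 3.5556 m/s.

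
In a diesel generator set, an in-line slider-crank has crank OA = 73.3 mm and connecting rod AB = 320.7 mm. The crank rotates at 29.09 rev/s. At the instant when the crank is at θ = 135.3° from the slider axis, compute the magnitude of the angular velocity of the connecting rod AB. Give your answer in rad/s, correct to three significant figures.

ω = 182.8 rad/s (converted from 29.09 rev/s).
The rod makes angle φ with the slider axis where L sinφ = r sinθ; differentiating, L cosφ·φ̇ = r ω cosθ.
L cosφ = √(L² − r² sin²θ) = 0.31653 m.
|ω_rod| = r ω |cosθ| / √(L² − r² sin²θ) = 0.0733·182.8·0.71080/0.31653 = 30.086 rad/s.

30.1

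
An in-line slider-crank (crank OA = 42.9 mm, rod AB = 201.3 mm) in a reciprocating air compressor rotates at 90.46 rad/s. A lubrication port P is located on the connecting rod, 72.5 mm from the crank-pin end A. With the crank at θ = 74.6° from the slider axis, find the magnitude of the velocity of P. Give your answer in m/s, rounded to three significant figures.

3.88

ω = 90.46 rad/s.  Crank-pin speed |V_A| = rω = 3.8807 m/s, perpendicular to OA.
Rod angle: sinφ = −(r/L) sinθ ⇒ φ = -11.857°; ω_rod = −rω cosθ/√(L²−r²sin²θ) = -5.2311 rad/s.
V_P = V_A + ω_rod × AP, with AP = 0.0725 m along the rod.
Components: V_Px = −rω sinθ − a·ω_rod·sinφ = -3.8193 m/s;  V_Py = rω cosθ + a·ω_rod·cosφ = +0.65939 m/s.
|V_P| = √(V_Px² + V_Py²) = 3.8758 m/s.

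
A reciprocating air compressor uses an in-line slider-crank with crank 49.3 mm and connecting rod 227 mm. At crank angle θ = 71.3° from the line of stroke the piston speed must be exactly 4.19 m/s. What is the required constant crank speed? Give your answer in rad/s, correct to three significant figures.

83.8

For an in-line slider-crank, |v_piston| = rω|sinθ|·[1 + r cosθ/√(L² − r² sin²θ)].
With r = 0.0493 m, L = 0.227 m, θ = 71.3°: the bracketed kinematic factor |dx/dθ| = 0.05002 m.
ω = v/|dx/dθ| = 4.19/0.05002 = 83.766 rad/s.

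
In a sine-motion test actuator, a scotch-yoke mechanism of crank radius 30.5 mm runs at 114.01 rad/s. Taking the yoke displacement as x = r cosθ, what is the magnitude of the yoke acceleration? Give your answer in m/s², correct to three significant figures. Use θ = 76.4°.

93.2

ω = 114 rad/s
x = r cosθ ⇒ ẍ = −rω² cosθ (ω constant).
|a| = rω²|cosθ| = 0.0305·(114)²·|cos 76.4°| = 93.222 m/s².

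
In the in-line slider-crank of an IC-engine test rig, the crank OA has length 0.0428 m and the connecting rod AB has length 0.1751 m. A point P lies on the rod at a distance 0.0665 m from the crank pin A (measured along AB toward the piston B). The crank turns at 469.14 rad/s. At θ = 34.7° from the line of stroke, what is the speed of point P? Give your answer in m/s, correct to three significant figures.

ω = 469.1 rad/s.  Crank-pin speed |V_A| = rω = 20.079 m/s, perpendicular to OA.
Rod angle: sinφ = −(r/L) sinθ ⇒ φ = -7.999°; ω_rod = −rω cosθ/√(L²−r²sin²θ) = -95.204 rad/s.
V_P = V_A + ω_rod × AP, with AP = 0.0665 m along the rod.
Components: V_Px = −rω sinθ − a·ω_rod·sinφ = -12.312 m/s;  V_Py = rω cosθ + a·ω_rod·cosφ = +10.239 m/s.
|V_P| = √(V_Px² + V_Py²) = 16.013 m/s.

16.0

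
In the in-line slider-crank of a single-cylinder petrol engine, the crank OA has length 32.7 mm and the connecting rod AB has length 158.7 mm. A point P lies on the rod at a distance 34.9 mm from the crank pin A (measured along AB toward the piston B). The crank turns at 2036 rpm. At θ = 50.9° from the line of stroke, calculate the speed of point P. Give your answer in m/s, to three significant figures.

6.54

ω = 213.2 rad/s.  Crank-pin speed |V_A| = rω = 6.9719 m/s, perpendicular to OA.
Rod angle: sinφ = −(r/L) sinθ ⇒ φ = -9.201°; ω_rod = −rω cosθ/√(L²−r²sin²θ) = -28.068 rad/s.
V_P = V_A + ω_rod × AP, with AP = 0.0349 m along the rod.
Components: V_Px = −rω sinθ − a·ω_rod·sinφ = -5.5672 m/s;  V_Py = rω cosθ + a·ω_rod·cosφ = +3.4301 m/s.
|V_P| = √(V_Px² + V_Py²) = 6.539 m/s.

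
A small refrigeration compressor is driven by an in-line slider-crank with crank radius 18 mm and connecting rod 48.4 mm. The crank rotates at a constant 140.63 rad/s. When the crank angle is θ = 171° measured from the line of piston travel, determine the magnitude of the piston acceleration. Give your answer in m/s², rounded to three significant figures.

225

ω = 140.6 rad/s
x(θ) = r cosθ + √(L² − r² sin²θ); with ω constant, a = ω²·d²x/dθ².
d²x/dθ² = −r cosθ − r²(cos2θ)/√u − r⁴ sin²2θ/(4u^{3/2}),  u = L² − r² sin²θ = 0.00233463 m².
Substituting r = 0.018 m, L = 0.0484 m, θ = 171°: d²x/dθ² = +0.011379 m.
a = ω²·d²x/dθ² = (140.6)²·(+0.011379) = +225.04 m/s²;  |a| = 225.04 m/s².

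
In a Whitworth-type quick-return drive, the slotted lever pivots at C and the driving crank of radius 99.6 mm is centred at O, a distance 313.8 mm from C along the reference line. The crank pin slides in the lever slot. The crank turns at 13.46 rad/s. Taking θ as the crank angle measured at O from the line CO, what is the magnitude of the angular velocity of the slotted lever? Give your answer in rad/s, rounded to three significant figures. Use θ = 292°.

ω = 13.46 rad/s
Crank pin A relative to C: A = (d + r cosθ, r sinθ); lever angle φ = atan2(r sinθ, d + r cosθ).
Differentiating tanφ: φ̇ = rω(d cosθ + r)/(d² + r² + 2dr cosθ).
d² + r² + 2dr cosθ = |CA|² = 0.131807 m²;  d cosθ + r = +0.21715 m.
|ω_lever| = |0.0996·13.46·+0.21715| / 0.131807 = 2.2087 rad/s.

2.21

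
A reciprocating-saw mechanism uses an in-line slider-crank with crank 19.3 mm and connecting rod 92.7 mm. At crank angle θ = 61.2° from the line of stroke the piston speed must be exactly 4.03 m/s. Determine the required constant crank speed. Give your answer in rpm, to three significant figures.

For an in-line slider-crank, |v_piston| = rω|sinθ|·[1 + r cosθ/√(L² − r² sin²θ)].
With r = 0.0193 m, L = 0.0927 m, θ = 61.2°: the bracketed kinematic factor |dx/dθ| = 0.018638 m.
ω = v/|dx/dθ| = 4.03/0.018638 = 216.22 rad/s.
N = 60ω/(2π) = 2064.8 rpm.

2060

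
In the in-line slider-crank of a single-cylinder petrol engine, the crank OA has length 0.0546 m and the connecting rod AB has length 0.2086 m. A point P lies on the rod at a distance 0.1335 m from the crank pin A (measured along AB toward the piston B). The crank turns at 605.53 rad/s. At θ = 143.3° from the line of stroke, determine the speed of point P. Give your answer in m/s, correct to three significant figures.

ω = 605.5 rad/s.  Crank-pin speed |V_A| = rω = 33.062 m/s, perpendicular to OA.
Rod angle: sinφ = −(r/L) sinθ ⇒ φ = -8.999°; ω_rod = −rω cosθ/√(L²−r²sin²θ) = +128.66 rad/s.
V_P = V_A + ω_rod × AP, with AP = 0.1335 m along the rod.
Components: V_Px = −rω sinθ − a·ω_rod·sinφ = -17.072 m/s;  V_Py = rω cosθ + a·ω_rod·cosφ = -9.5435 m/s.
|V_P| = √(V_Px² + V_Py²) = 19.558 m/s.

19.6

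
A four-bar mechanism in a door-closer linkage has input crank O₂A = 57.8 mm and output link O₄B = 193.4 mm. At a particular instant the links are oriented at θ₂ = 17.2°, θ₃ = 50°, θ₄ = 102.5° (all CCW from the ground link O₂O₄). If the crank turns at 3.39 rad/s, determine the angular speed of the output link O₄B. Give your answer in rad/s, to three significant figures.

ω₂ = 3.39 rad/s
Differentiating the loop-closure r₂e^{iθ₂}+r₃e^{iθ₃}=r₁+r₄e^{iθ₄} gives r₂ω₂e^{iθ₂}+r₃ω₃e^{iθ₃}=r₄ω₄e^{iθ₄}.
Eliminating the other unknown: ω₄ = r₂ω₂ sin(θ₂−θ₃) / [r₄ sin(θ₄−θ₃)].
Numerator sine = -0.54171; denominator sine = +0.79335.
Result = 0.0578·3.39·(-0.54171) / (0.1934·(+0.79335)) = -0.69178 rad/s; magnitude 0.69178 rad/s.

0.692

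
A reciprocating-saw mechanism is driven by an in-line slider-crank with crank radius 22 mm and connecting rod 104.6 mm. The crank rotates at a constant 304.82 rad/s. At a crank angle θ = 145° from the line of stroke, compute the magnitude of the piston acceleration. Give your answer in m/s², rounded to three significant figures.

1520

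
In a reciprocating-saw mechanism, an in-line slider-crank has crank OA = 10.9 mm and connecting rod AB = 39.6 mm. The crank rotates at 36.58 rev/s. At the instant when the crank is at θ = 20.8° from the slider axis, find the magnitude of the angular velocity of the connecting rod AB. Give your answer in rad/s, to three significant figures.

59.4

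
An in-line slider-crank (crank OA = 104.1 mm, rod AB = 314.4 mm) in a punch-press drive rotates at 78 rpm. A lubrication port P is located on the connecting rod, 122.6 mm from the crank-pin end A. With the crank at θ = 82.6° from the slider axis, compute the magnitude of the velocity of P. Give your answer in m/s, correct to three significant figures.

0.861

ω = 8.168 rad/s.  Crank-pin speed |V_A| = rω = 0.8503 m/s, perpendicular to OA.
Rod angle: sinφ = −(r/L) sinθ ⇒ φ = -19.169°; ω_rod = −rω cosθ/√(L²−r²sin²θ) = -0.36878 rad/s.
V_P = V_A + ω_rod × AP, with AP = 0.1226 m along the rod.
Components: V_Px = −rω sinθ − a·ω_rod·sinφ = -0.85807 m/s;  V_Py = rω cosθ + a·ω_rod·cosφ = +0.06681 m/s.
|V_P| = √(V_Px² + V_Py²) = 0.86066 m/s.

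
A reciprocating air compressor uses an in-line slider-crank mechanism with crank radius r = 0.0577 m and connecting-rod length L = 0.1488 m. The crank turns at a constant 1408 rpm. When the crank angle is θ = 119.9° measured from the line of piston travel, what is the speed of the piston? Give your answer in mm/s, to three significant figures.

ω = 2π·1408/60 = 147.4 rad/s
For an in-line slider-crank, x = r cosθ + √(L² − r² sin²θ), so v = −rω sinθ·[1 + r cosθ/√(L² − r² sin²θ)].
With r = 0.0577 m, L = 0.1488 m, θ = 119.9°: √(L² − r² sin²θ) = 0.14014 m.
v = −0.0577·147.4·0.86690·[1 + 0.0577·-0.49849/0.14014] = -5.8615 m/s.
|v| = 5.8615 m/s = 5861.5 mm/s.

5860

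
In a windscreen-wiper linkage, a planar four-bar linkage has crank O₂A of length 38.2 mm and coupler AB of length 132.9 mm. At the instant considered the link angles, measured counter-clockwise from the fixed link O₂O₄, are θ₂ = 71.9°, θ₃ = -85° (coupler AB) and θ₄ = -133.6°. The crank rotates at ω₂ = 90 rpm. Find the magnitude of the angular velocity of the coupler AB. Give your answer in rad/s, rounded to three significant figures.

ω₂ = 9.425 rad/s (from 90 rpm).
Differentiating the loop-closure r₂e^{iθ₂}+r₃e^{iθ₃}=r₁+r₄e^{iθ₄} gives r₂ω₂e^{iθ₂}+r₃ω₃e^{iθ₃}=r₄ω₄e^{iθ₄}.
Eliminating the other unknown: ω₃ = r₂ω₂ sin(θ₄−θ₂) / [r₃ sin(θ₃−θ₄)].
Numerator sine = +0.43051; denominator sine = +0.75011.
Result = 0.0382·9.425·(+0.43051) / (0.1329·(+0.75011)) = +1.5548 rad/s; magnitude 1.5548 rad/s.

1.55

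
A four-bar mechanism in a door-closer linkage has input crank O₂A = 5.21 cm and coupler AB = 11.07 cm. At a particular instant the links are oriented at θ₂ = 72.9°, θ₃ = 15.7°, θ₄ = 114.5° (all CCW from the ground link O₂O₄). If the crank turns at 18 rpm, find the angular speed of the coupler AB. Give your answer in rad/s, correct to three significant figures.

0.596

ω₂ = 1.885 rad/s (from 18 rpm).
Differentiating the loop-closure r₂e^{iθ₂}+r₃e^{iθ₃}=r₁+r₄e^{iθ₄} gives r₂ω₂e^{iθ₂}+r₃ω₃e^{iθ₃}=r₄ω₄e^{iθ₄}.
Eliminating the other unknown: ω₃ = r₂ω₂ sin(θ₄−θ₂) / [r₃ sin(θ₃−θ₄)].
Numerator sine = +0.66393; denominator sine = -0.98823.
Result = 0.0521·1.885·(+0.66393) / (0.1107·(-0.98823)) = -0.59601 rad/s; magnitude 0.59601 rad/s.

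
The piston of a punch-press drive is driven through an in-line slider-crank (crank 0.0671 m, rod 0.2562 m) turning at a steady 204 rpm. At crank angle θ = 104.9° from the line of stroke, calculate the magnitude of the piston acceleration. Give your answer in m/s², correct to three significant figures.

15.0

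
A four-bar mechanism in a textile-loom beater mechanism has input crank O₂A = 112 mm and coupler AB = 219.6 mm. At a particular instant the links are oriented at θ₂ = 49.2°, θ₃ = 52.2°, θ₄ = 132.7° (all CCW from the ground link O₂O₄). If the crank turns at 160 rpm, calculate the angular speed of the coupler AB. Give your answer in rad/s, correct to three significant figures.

ω₂ = 16.76 rad/s (from 160 rpm).
Differentiating the loop-closure r₂e^{iθ₂}+r₃e^{iθ₃}=r₁+r₄e^{iθ₄} gives r₂ω₂e^{iθ₂}+r₃ω₃e^{iθ₃}=r₄ω₄e^{iθ₄}.
Eliminating the other unknown: ω₃ = r₂ω₂ sin(θ₄−θ₂) / [r₃ sin(θ₃−θ₄)].
Numerator sine = +0.99357; denominator sine = -0.98629.
Result = 0.112·16.76·(+0.99357) / (0.2196·(-0.98629)) = -8.6086 rad/s; magnitude 8.6086 rad/s.

8.61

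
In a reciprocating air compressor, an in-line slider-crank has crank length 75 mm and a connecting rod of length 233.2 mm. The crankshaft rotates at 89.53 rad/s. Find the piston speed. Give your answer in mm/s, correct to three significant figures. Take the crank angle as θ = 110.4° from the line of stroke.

5550

ω = 89.53 rad/s
For an in-line slider-crank, x = r cosθ + √(L² − r² sin²θ), so v = −rω sinθ·[1 + r cosθ/√(L² − r² sin²θ)].
With r = 0.075 m, L = 0.2332 m, θ = 110.4°: √(L² − r² sin²θ) = 0.22235 m.
v = −0.075·89.53·0.93728·[1 + 0.075·-0.34857/0.22235] = -5.5536 m/s.
|v| = 5.5536 m/s = 5553.6 mm/s.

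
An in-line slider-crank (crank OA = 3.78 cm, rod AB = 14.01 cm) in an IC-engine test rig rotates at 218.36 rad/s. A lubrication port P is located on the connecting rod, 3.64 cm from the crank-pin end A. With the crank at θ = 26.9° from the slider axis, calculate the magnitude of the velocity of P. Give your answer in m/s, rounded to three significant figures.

6.74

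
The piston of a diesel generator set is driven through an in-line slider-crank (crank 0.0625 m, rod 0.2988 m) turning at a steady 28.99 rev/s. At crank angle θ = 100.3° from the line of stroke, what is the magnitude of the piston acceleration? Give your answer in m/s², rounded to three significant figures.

ω = 2π·29 = 182.1 rad/s
x(θ) = r cosθ + √(L² − r² sin²θ); with ω constant, a = ω²·d²x/dθ².
d²x/dθ² = −r cosθ − r²(cos2θ)/√u − r⁴ sin²2θ/(4u^{3/2}),  u = L² − r² sin²θ = 0.0855001 m².
Substituting r = 0.0625 m, L = 0.2988 m, θ = 100.3°: d²x/dθ² = +0.023661 m.
a = ω²·d²x/dθ² = (182.1)²·(+0.023661) = +785.04 m/s²;  |a| = 785.04 m/s².

785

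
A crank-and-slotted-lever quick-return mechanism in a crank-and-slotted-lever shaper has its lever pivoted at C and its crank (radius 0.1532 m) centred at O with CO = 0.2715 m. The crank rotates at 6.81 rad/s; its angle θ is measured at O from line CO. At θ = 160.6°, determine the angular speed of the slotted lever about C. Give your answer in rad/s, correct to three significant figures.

5.73

ω = 6.81 rad/s
Crank pin A relative to C: A = (d + r cosθ, r sinθ); lever angle φ = atan2(r sinθ, d + r cosθ).
Differentiating tanφ: φ̇ = rω(d cosθ + r)/(d² + r² + 2dr cosθ).
d² + r² + 2dr cosθ = |CA|² = 0.0187181 m²;  d cosθ + r = -0.10288 m.
|ω_lever| = |0.1532·6.81·-0.10288| / 0.0187181 = 5.7345 rad/s.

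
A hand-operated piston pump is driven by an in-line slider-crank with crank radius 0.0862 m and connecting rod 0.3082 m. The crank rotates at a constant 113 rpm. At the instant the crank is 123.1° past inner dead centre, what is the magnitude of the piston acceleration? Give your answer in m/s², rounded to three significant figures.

ω = 2π·113/60 = 11.83 rad/s
x(θ) = r cosθ + √(L² − r² sin²θ); with ω constant, a = ω²·d²x/dθ².
d²x/dθ² = −r cosθ − r²(cos2θ)/√u − r⁴ sin²2θ/(4u^{3/2}),  u = L² − r² sin²θ = 0.0897728 m².
Substituting r = 0.0862 m, L = 0.3082 m, θ = 123.1°: d²x/dθ² = +0.056652 m.
a = ω²·d²x/dθ² = (11.83)²·(+0.056652) = +7.9329 m/s²;  |a| = 7.9329 m/s².

7.93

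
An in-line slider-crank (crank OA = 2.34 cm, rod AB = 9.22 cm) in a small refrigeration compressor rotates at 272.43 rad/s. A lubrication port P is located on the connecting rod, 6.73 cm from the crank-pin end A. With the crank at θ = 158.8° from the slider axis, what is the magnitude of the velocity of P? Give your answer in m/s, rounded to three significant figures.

ω = 272.4 rad/s.  Crank-pin speed |V_A| = rω = 6.3749 m/s, perpendicular to OA.
Rod angle: sinφ = −(r/L) sinθ ⇒ φ = -5.266°; ω_rod = −rω cosθ/√(L²−r²sin²θ) = +64.736 rad/s.
V_P = V_A + ω_rod × AP, with AP = 0.0673 m along the rod.
Components: V_Px = −rω sinθ − a·ω_rod·sinφ = -1.9055 m/s;  V_Py = rω cosθ + a·ω_rod·cosφ = -1.6051 m/s.
|V_P| = √(V_Px² + V_Py²) = 2.4914 m/s.

2.49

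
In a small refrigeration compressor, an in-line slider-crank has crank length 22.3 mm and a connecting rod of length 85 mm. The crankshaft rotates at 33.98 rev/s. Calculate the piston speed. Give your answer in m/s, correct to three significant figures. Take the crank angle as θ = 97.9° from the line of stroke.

4.54

ω = 2π·34 = 213.5 rad/s
For an in-line slider-crank, x = r cosθ + √(L² − r² sin²θ), so v = −rω sinθ·[1 + r cosθ/√(L² − r² sin²θ)].
With r = 0.0223 m, L = 0.085 m, θ = 97.9°: √(L² − r² sin²θ) = 0.08208 m.
v = −0.0223·213.5·0.99051·[1 + 0.0223·-0.13744/0.08208] = -4.5398 m/s.
|v| = 4.5398 m/s.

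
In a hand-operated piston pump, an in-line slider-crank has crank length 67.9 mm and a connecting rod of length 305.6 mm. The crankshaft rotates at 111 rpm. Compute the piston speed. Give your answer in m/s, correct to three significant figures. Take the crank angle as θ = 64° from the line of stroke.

0.780

ω = 2π·111/60 = 11.62 rad/s
For an in-line slider-crank, x = r cosθ + √(L² − r² sin²θ), so v = −rω sinθ·[1 + r cosθ/√(L² − r² sin²θ)].
With r = 0.0679 m, L = 0.3056 m, θ = 64°: √(L² − r² sin²θ) = 0.29944 m.
v = −0.0679·11.62·0.89879·[1 + 0.0679·0.43837/0.29944] = -0.7799 m/s.
|v| = 0.7799 m/s.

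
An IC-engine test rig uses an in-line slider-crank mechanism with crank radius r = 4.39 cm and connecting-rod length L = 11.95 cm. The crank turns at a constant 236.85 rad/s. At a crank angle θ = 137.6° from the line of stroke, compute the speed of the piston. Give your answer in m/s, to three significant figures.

5.05

ω = 236.8 rad/s
For an in-line slider-crank, x = r cosθ + √(L² − r² sin²θ), so v = −rω sinθ·[1 + r cosθ/√(L² − r² sin²θ)].
With r = 0.0439 m, L = 0.1195 m, θ = 137.6°: √(L² − r² sin²θ) = 0.11578 m.
v = −0.0439·236.8·0.67430·[1 + 0.0439·-0.73846/0.11578] = -5.048 m/s.
|v| = 5.048 m/s.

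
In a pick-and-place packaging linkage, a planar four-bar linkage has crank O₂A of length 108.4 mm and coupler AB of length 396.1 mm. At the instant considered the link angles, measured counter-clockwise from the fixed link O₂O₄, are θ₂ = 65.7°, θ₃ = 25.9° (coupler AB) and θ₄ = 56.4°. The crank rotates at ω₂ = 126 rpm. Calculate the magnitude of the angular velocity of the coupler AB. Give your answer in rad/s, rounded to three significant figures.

1.15

ω₂ = 13.19 rad/s (from 126 rpm).
Differentiating the loop-closure r₂e^{iθ₂}+r₃e^{iθ₃}=r₁+r₄e^{iθ₄} gives r₂ω₂e^{iθ₂}+r₃ω₃e^{iθ₃}=r₄ω₄e^{iθ₄}.
Eliminating the other unknown: ω₃ = r₂ω₂ sin(θ₄−θ₂) / [r₃ sin(θ₃−θ₄)].
Numerator sine = -0.16160; denominator sine = -0.50754.
Result = 0.1084·13.19·(-0.16160) / (0.3961·(-0.50754)) = +1.1498 rad/s; magnitude 1.1498 rad/s.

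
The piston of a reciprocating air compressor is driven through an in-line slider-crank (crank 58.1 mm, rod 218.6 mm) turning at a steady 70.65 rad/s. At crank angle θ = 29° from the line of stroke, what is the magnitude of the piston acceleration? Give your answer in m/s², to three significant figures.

296

ω = 70.65 rad/s
x(θ) = r cosθ + √(L² − r² sin²θ); with ω constant, a = ω²·d²x/dθ².
d²x/dθ² = −r cosθ − r²(cos2θ)/√u − r⁴ sin²2θ/(4u^{3/2}),  u = L² − r² sin²θ = 0.0469926 m².
Substituting r = 0.0581 m, L = 0.2186 m, θ = 29°: d²x/dθ² = -0.059268 m.
a = ω²·d²x/dθ² = (70.65)²·(-0.059268) = -295.83 m/s²;  |a| = 295.83 m/s².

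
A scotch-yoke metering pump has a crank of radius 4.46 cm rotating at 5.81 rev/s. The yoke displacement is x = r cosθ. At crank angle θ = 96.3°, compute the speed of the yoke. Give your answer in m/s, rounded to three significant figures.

1.62

ω = 36.51 rad/s (from 5.81 rev/s).
x = r cosθ ⇒ ẋ = −rω sinθ.
|v| = rω|sinθ| = 0.0446·36.51·|sin 96.3°| = 1.6183 m/s.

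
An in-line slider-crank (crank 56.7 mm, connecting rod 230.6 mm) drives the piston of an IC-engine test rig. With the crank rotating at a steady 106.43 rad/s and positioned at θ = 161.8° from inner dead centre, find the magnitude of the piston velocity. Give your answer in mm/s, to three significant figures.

ω = 106.4 rad/s
For an in-line slider-crank, x = r cosθ + √(L² − r² sin²θ), so v = −rω sinθ·[1 + r cosθ/√(L² − r² sin²θ)].
With r = 0.0567 m, L = 0.2306 m, θ = 161.8°: √(L² − r² sin²θ) = 0.22992 m.
v = −0.0567·106.4·0.31233·[1 + 0.0567·-0.94997/0.22992] = -1.4433 m/s.
|v| = 1.4433 m/s = 1443.3 mm/s.

1440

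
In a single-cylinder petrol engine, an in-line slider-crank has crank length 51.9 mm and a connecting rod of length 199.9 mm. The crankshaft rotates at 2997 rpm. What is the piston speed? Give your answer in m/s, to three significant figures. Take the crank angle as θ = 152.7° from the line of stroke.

ω = 2π·2997/60 = 313.8 rad/s
For an in-line slider-crank, x = r cosθ + √(L² − r² sin²θ), so v = −rω sinθ·[1 + r cosθ/√(L² − r² sin²θ)].
With r = 0.0519 m, L = 0.1999 m, θ = 152.7°: √(L² − r² sin²θ) = 0.19848 m.
v = −0.0519·313.8·0.45865·[1 + 0.0519·-0.88862/0.19848] = -5.7348 m/s.
|v| = 5.7348 m/s.

5.73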